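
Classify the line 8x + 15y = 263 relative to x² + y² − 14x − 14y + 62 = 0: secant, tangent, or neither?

tangent

Substituting the line into the circle gives 289x² − 5678x + 27889 = 0.
Discriminant = (−5678)² − 4·289·(27889) = 0.
A repeated root: the line is tangent.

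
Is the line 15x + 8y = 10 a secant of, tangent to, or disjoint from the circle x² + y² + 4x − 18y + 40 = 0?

Substituting the line into the circle gives 289x² + 2116x + 1220 = 0.
Discriminant = (2116)² − 4·289·(1220) = 3067136 > 0.
Two real roots: the line is a secant.

secant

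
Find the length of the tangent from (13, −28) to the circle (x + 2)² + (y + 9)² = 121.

√465

Centre (−2, −9), r² = 121. |PO|² = (15)² + (−19)² = 586.
Power of the point: PT² = |PO|² − r² = 465, so PT = √465.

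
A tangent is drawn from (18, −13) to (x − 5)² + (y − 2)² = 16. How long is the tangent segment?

3√42

The centre is (5, 2) and r = 4. The square of the distance from P to the centre is 169 + 225 = 394.
Power of the point: PT² = |PO|² − r² = 378, so PT = 3√42.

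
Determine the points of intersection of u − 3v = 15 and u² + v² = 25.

Substitute v = (−15 + u)/3:
10u² − 30u = 0  ⟹  u² − 3u = 0
u = 3 or u = 0, giving (3, −4) and (0, −5).

(0, −5) and (3, −4)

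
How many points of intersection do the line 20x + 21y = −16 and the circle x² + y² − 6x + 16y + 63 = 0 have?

Substituting the line into the circle gives 841x² − 8726x + 22663 = 0.
Discriminant = (−8726)² − 4·841·(22663) = −95256 < 0.
No real roots: the line does not meet the circle.

0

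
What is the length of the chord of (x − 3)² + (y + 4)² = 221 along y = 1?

28

The distance from (3, −4) to the line is 5, and r² = 221.
Chord = 2√(r² − d²) = 2·√(196) = 28.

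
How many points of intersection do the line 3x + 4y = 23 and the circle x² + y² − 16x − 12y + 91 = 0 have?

0

Substituting the line into the circle gives 25x² − 250x + 881 = 0.
Δ = 62500 − 88100 = −25600.
No real roots: the line does not meet the circle.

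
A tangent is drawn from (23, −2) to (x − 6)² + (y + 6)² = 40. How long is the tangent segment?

√265

The centre is (6, −6) and r = 2√10. The square of the distance from P to the centre is 289 + 16 = 305.
The tangent meets the radius at right angles, so tangent² = |PO|² − r² = 305 − 40 = 265.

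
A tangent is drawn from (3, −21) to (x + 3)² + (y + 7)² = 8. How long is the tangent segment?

With centre O = (−3, −7), |OP|² = 232 and r² = 8.
By the tangent–radius right angle, tangent length = √(|PO|² − r²) = √224 = 4√14.

4√14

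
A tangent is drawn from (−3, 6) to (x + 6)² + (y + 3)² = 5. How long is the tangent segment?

√85

Centre (−6, −3), r² = 5. |PO|² = (3)² + (9)² = 90.
The tangent meets the radius at right angles, so tangent² = |PO|² − r² = 90 − 5 = 85.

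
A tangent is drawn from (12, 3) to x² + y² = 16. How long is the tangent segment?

The centre is (0, 0) and r = 4. The square of the distance from P to the centre is 144 + 9 = 153.
By the tangent–radius right angle, tangent length = √(|PO|² − r²) = √137.

√137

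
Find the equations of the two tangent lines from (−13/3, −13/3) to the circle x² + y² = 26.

x + 5y = −26 and 5x + y = −26

Write the tangent as mx − y + (−13/3 − m·(−13/3)) = 0 and set its distance from the centre to √26:
(13/3m − (13/3))² = 26(m² + 1)
5m² + 26m + 5 = 0, so m = −1/5 or m = −5.
Through (−13/3, −13/3) these give x + 5y = −26 and 5x + y = −26.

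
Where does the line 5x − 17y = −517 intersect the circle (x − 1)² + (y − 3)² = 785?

From the line, y = (517 + 5x)/17. Substituting:
314x² + 4082x − 9420 = 0  ⟹  x² + 13x − 30 = 0
x = 2 or x = −15, giving (2, 31) and (−15, 26).

(−15, 26) and (2, 31)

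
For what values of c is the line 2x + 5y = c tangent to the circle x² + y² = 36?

c = ±6√29

Tangency holds when the distance from the centre (0, 0) to the line equals the radius 6:
|2·0 + 5·0 − c| / √29 = 6
|c| = 6√29.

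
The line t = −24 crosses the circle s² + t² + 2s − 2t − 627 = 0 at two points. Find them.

(−3, −24) and (1, −24)

Substitute t = −24:
s² + 2s − 3 = 0
s = 1 or s = −3, giving (1, −24) and (−3, −24).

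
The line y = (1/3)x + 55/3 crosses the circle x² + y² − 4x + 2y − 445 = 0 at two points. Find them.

Express y = (55 + x)/3 and substitute into the circle:
10x² + 80x − 650 = 0  ⟹  x² + 8x − 65 = 0
x = 5 or x = −13, giving (5, 20) and (−13, 14).

(−13, 14) and (5, 20)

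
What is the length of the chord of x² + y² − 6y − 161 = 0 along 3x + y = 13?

The distance from (0, 3) to the line is 10/√10, and r² = 170.
Chord = 2√(r² − d²) = 2·√(160) = 8√10.

8√10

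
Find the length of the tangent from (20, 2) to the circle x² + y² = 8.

Centre (0, 0), r² = 8. |PO|² = (20)² + (2)² = 404.
The tangent meets the radius at right angles, so tangent² = |PO|² − r² = 404 − 8 = 396.

6√11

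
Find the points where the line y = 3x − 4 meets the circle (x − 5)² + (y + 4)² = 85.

(−2, −10) and (3, 5)

From the line, y = 3x − 4. Substituting:
10x² − 10x − 60 = 0  ⟹  x² − x − 6 = 0
x = 3 or x = −2, giving (3, 5) and (−2, −10).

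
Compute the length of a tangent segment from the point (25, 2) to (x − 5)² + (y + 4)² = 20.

4√26

The centre is (5, −4) and r = 2√5. The square of the distance from P to the centre is 400 + 36 = 436.
The tangent meets the radius at right angles, so tangent² = |PO|² − r² = 436 − 20 = 416.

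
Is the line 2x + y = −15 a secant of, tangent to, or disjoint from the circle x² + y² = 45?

d² = (2·0 + 1·0 − (−15))²/5 = 45; r² = 45.
Since d² = r², the line is tangent.

tangent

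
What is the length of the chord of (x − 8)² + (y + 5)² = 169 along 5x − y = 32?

Centre (8, −5), r² = 169. Perpendicular distance d from centre to line = |13| / √26 = 13/√26.
Half the chord is √(r² − d²) = √(325/2), so the full chord is 5√26.

5√26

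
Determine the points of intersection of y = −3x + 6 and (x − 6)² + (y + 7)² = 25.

(3, −3) and (6, −12)

Express y = −3x + 6 and substitute into the circle:
10x² − 90x + 180 = 0  ⟹  x² − 9x + 18 = 0
x = 6 or x = 3, giving (6, −12) and (3, −3).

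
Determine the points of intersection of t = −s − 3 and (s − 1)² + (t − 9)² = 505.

(−20, 17) and (9, −12)

Express t = −s − 3 and substitute into the circle:
2s² + 22s − 360 = 0  ⟹  s² + 11s − 180 = 0
s = 9 or s = −20, giving (9, −12) and (−20, 17).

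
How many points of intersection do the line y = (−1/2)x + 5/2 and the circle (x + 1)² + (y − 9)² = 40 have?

Substituting the line into the circle gives 5x² + 34x + 13 = 0.
Δ = 1156 − 260 = 896.
Two real roots: the line is a secant.

2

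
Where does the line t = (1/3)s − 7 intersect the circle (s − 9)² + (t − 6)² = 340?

(−3, −8) and (27, 2)

Substitute t = (−21 + s)/3:
10s² − 240s − 810 = 0  ⟹  s² − 24s − 81 = 0
s = 27 or s = −3, giving (27, 2) and (−3, −8).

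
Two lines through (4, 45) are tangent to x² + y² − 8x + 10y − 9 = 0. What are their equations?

A line y − (45) = m(x − (4)) is tangent when its distance from (4, −5) is 5√2:
[m·(0) − (−50)]² = 50(m² + 1)
m² − 49 = 0, so m = 7 or m = −7.
Through (4, 45) these give 7x − y = −17 and 7x + y = 73.

7x − y = −17 and 7x + y = 73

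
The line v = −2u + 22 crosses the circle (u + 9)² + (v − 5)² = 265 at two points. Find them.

Substitute v = −2u + 22:
5u² − 50u + 105 = 0  ⟹  u² − 10u + 21 = 0
u = 7 or u = 3, giving (7, 8) and (3, 16).

(3, 16) and (7, 8)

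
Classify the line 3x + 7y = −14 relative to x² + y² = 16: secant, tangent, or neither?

secant

Substituting the line into the circle gives 58x² + 84x − 588 = 0.
Discriminant = (84)² − 4·58·(−588) = 143472 > 0.
Two real roots: the line is a secant.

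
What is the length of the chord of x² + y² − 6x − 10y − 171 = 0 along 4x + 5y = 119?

Centre (3, 5), r² = 205. Perpendicular distance d from centre to line = |−82| / √41 = 82/√41.
Half the chord is √(r² − d²) = √(41), so the full chord is 2√41.

2√41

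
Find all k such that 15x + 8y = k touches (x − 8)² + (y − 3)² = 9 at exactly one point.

For a tangent, require d(centre, line) = r = 3.
|15·8 + 8·3 − k| / √289 = 3
|k − (144)| = 3·17, so k = 195 or k = 93.

k = 93 or k = 195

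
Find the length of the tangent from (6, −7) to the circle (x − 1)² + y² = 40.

√34

Centre (1, 0), r² = 40. |PO|² = (5)² + (−7)² = 74.
The tangent meets the radius at right angles, so tangent² = |PO|² − r² = 74 − 40 = 34.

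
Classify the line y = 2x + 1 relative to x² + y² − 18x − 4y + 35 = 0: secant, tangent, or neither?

Centre (9, 2), r² = 50. Distance² from centre to line = (17)²/5 = 289/5.
Since d² > r², the line lies outside the circle.

neither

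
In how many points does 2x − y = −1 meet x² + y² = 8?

Centre (0, 0), r² = 8. Distance² from centre to line = (1)²/5 = 1/5.
Since d² < r², the line cuts the circle twice.

2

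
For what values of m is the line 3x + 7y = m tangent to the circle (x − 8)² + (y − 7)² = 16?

m = 73 ± 4√58

Tangency holds when the distance from the centre (8, 7) to the line equals the radius 4:
|3·8 + 7·7 − m| / √58 = 4
|m − (73)| = 4√58.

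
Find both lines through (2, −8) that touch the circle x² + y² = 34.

A line y − (−8) = m(x − (2)) is tangent when its distance from (0, 0) is √34:
(−2m − (8))² = 34(m² + 1)
15m² − 16m − 15 = 0, so m = −3/5 or m = 5/3.
Through (2, −8) these give 3x + 5y = −34 and 5x − 3y = 34.

3x + 5y = −34 and 5x − 3y = 34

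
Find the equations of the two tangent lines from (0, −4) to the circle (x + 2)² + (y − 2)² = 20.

Let a tangent through (0, −4) have slope m. Its distance from (−2, 2) must equal 2√5:
[m·(−2) − (6)]² = 20(m² + 1)
2m² − 3m − 2 = 0, so m = 2 or m = −1/2.
With m = 2: 2x − y = 4. With m = −1/2: x + 2y = −8.

2x − y = 4 and x + 2y = −8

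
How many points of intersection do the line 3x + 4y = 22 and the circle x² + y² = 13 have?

0

Substituting the line into the circle gives 25x² − 132x + 276 = 0.
Discriminant = (−132)² − 4·25·(276) = −10176 < 0.
No real roots: the line does not meet the circle.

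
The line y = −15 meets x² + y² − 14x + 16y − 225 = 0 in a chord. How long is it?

34

From the line, y = −15. Substituting:
x² − 14x − 240 = 0
x = 24 or x = −10, giving (24, −15) and (−10, −15).
Chord length = distance between (24, −15) and (−10, −15) = √1156 = 34.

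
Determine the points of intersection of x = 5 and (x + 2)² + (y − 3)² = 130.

The line gives x = 5. Substituting into the circle:
y² − 6y − 72 = 0
y = 12 or y = −6, giving (5, 12) and (5, −6).

(5, −6) and (5, 12)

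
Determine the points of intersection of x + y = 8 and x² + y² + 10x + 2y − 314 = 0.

Substitute y = −x + 8:
2x² − 8x − 234 = 0  ⟹  x² − 4x − 117 = 0
x = 13 or x = −9, giving (13, −5) and (−9, 17).

(−9, 17) and (13, −5)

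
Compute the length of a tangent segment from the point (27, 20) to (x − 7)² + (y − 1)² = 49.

2√178

Centre (7, 1), r² = 49. |PO|² = (20)² + (19)² = 761.
By the tangent–radius right angle, tangent length = √(|PO|² − r²) = √712 = 2√178.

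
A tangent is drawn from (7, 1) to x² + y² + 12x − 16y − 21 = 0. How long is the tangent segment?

With centre O = (−6, 8), |OP|² = 218 and r² = 121.
Power of the point: PT² = |PO|² − r² = 97, so PT = √97.

√97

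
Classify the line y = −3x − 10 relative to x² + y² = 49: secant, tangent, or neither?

Centre (0, 0), r² = 49. Distance² from centre to line = (10)²/10 = 10.
Since d² < r², the line cuts the circle twice.

secant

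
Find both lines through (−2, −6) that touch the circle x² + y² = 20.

2x + y = −10 and x − 2y = 10

A line y − (−6) = m(x − (−2)) is tangent when its distance from (0, 0) is 2√5:
[m·(2) − (6)]² = 20(m² + 1)
2m² + 3m − 2 = 0, so m = −2 or m = 1/2.
With m = −2: 2x + y = −10. With m = 1/2: x − 2y = 10.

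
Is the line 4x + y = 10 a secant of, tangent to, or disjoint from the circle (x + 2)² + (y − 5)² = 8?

disjoint

Centre (−2, 5), r² = 8. Distance² from centre to line = (−13)²/17 = 169/17.
Since d² > r², the line lies outside the circle.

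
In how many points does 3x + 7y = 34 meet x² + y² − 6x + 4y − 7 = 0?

Centre (3, −2), r² = 20. Distance² from centre to line = (−39)²/58 = 1521/58.
Since d² > r², the line lies outside the circle.

0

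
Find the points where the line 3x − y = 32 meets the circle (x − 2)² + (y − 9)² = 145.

(11, 1) and (14, 10)

From the line, y = 3x − 32. Substituting:
10x² − 250x + 1540 = 0  ⟹  x² − 25x + 154 = 0
x = 14 or x = 11, giving (14, 10) and (11, 1).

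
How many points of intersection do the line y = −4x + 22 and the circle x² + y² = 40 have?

Centre (0, 0), r² = 40. Distance² from centre to line = (−22)²/17 = 484/17.
Since d² < r², the line cuts the circle twice.

2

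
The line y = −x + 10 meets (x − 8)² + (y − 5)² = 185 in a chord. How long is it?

From the line, y = −x + 10. Substituting:
2x² − 26x − 96 = 0  ⟹  x² − 13x − 48 = 0
x = 16 or x = −3, giving (16, −6) and (−3, 13).
|(16, −6) − (−3, 13)| = √((19)² + (−19)²) = 19√2.

19√2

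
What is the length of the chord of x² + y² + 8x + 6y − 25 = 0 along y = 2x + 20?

2√5

Centre (−4, −3), r² = 50. Perpendicular distance d from centre to line = |15| / √5 = 15/√5.
Chord = 2√(r² − d²) = 2·√(5) = 2√5.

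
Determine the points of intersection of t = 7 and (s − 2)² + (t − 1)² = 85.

Express t = 7 and substitute into the circle:
s² − 4s − 45 = 0
s = 9 or s = −5, giving (9, 7) and (−5, 7).

(−5, 7) and (9, 7)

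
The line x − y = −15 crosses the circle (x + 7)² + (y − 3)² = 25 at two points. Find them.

(−12, 3) and (−7, 8)

Substitute y = x + 15:
2x² + 38x + 168 = 0  ⟹  x² + 19x + 84 = 0
x = −7 or x = −12, giving (−7, 8) and (−12, 3).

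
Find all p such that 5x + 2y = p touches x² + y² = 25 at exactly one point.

For a tangent, require d(centre, line) = r = 5.
|5·0 + 2·0 − p| / √29 = 5
|p| = 5√29.

p = ±5√29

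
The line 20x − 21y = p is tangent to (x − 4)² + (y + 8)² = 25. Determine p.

For a tangent, require d(centre, line) = r = 5.
|20·4 − 21·(−8) − p| / √841 = 5
|p − (248)| = 5·29, so p = 393 or p = 103.

p = 103 or p = 393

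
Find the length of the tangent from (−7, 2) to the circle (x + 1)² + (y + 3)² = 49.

2√3

With centre O = (−1, −3), |OP|² = 61 and r² = 49.
The tangent meets the radius at right angles, so tangent² = |PO|² − r² = 61 − 49 = 12.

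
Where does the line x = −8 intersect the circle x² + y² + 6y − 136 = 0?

(−8, −12) and (−8, 6)

The line gives x = −8. Substituting into the circle:
y² + 6y − 72 = 0
y = 6 or y = −12, giving (−8, 6) and (−8, −12).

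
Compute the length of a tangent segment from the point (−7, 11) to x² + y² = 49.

11

The centre is (0, 0) and r = 7. The square of the distance from P to the centre is 49 + 121 = 170.
By the tangent–radius right angle, tangent length = √(|PO|² − r²) = √121 = 11.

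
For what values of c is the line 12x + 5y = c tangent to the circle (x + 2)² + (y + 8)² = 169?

c = −233 or c = 105

Tangency holds when the distance from the centre (−2, −8) to the line equals the radius 13:
|12·(−2) + 5·(−8) − c| / √169 = 13
|c − (−64)| = 13·13, so c = 105 or c = −233.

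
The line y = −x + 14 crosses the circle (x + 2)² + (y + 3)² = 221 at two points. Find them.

(3, 11) and (12, 2)

From the line, y = −x + 14. Substituting:
2x² − 30x + 72 = 0  ⟹  x² − 15x + 36 = 0
x = 12 or x = 3, giving (12, 2) and (3, 11).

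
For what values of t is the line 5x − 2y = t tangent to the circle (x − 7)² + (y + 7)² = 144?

Tangency holds when the distance from the centre (7, −7) to the line equals the radius 12:
|5·7 − 2·(−7) − t| / √29 = 12
|t − (49)| = 12√29.

t = 49 ± 12√29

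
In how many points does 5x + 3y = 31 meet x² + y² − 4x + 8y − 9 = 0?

0

Substituting the line into the circle gives 34x² − 466x + 1624 = 0.
Discriminant = (−466)² − 4·34·(1624) = −3708 < 0.
No real roots: the line does not meet the circle.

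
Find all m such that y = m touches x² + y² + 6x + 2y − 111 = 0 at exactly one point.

Tangency holds when the distance from the centre (−3, −1) to the line equals the radius 11:
|0·(−3) + 1·(−1) − m| / √1 = 11
|m − (−1)| = 11, so m = 10 or m = −12.

m = −12 or m = 10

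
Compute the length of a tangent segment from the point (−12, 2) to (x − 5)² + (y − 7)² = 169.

Centre (5, 7), r² = 169. |PO|² = (−17)² + (−5)² = 314.
The tangent meets the radius at right angles, so tangent² = |PO|² − r² = 314 − 169 = 145.

√145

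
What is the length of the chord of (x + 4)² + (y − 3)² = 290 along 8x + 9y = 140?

Express y = (140 − 8x)/9 and substitute into the circle:
145x² − 1160x − 9425 = 0  ⟹  x² − 8x − 65 = 0
x = 13 or x = −5, giving (13, 4) and (−5, 20).
Chord length = distance between (13, 4) and (−5, 20) = √580 = 2√145.

2√145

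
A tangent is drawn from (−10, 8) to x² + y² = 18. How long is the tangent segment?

Centre (0, 0), r² = 18. |PO|² = (−10)² + (8)² = 164.
Power of the point: PT² = |PO|² − r² = 146, so PT = √146.

√146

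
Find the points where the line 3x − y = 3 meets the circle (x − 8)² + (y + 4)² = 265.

From the line, y = 3x − 3. Substituting:
10x² − 10x − 200 = 0  ⟹  x² − x − 20 = 0
x = 5 or x = −4, giving (5, 12) and (−4, −15).

(−4, −15) and (5, 12)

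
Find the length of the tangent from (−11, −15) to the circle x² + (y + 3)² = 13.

The centre is (0, −3) and r = √13. The square of the distance from P to the centre is 121 + 144 = 265.
By the tangent–radius right angle, tangent length = √(|PO|² − r²) = √252 = 6√7.

6√7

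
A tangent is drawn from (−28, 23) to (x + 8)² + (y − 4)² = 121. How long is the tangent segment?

8√10

Centre (−8, 4), r² = 121. |PO|² = (−20)² + (19)² = 761.
Power of the point: PT² = |PO|² − r² = 640, so PT = 8√10.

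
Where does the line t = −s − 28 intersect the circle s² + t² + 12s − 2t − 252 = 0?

(−21, −7) and (−14, −14)

Express t = −s − 28 and substitute into the circle:
2s² + 70s + 588 = 0  ⟹  s² + 35s + 294 = 0
s = −14 or s = −21, giving (−14, −14) and (−21, −7).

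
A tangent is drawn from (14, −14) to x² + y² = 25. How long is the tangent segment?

The centre is (0, 0) and r = 5. The square of the distance from P to the centre is 196 + 196 = 392.
By the tangent–radius right angle, tangent length = √(|PO|² − r²) = √367.

√367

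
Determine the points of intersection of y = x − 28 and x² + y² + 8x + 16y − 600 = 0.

Substitute y = x − 28:
2x² − 32x − 264 = 0  ⟹  x² − 16x − 132 = 0
x = 22 or x = −6, giving (22, −6) and (−6, −34).

(−6, −34) and (22, −6)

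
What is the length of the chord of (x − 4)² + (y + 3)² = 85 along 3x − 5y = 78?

√34

Express y = (−78 + 3x)/5 and substitute into the circle:
34x² − 578x + 2244 = 0  ⟹  x² − 17x + 66 = 0
x = 11 or x = 6, giving (11, −9) and (6, −12).
Chord length = distance between (11, −9) and (6, −12) = √34 = √34.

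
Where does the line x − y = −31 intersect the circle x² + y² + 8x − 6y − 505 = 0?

(−27, 4) and (−5, 26)

Substitute y = x + 31:
2x² + 64x + 270 = 0  ⟹  x² + 32x + 135 = 0
x = −5 or x = −27, giving (−5, 26) and (−27, 4).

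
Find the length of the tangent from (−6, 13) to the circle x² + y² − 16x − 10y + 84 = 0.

√255

The centre is (8, 5) and r = √5. The square of the distance from P to the centre is 196 + 64 = 260.
Power of the point: PT² = |PO|² − r² = 255, so PT = √255.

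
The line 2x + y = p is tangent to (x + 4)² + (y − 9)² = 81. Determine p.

p = 1 ± 9√5

The line touches the circle iff its distance from (−4, 9) is 9:
|2·(−4) + 1·9 − p| / √5 = 9
|p − (1)| = 9√5.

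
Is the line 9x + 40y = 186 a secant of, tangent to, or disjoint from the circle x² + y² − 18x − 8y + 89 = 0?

Substituting the line into the circle gives 1681x² − 29268x + 117476 = 0.
Discriminant = (−29268)² − 4·1681·(117476) = 66707200 > 0.
Two real roots: the line is a secant.

secant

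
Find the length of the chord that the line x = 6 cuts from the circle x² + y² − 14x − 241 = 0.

34

Centre (7, 0), r² = 290. Perpendicular distance d from centre to line = |1| / √1 = 1.
Half the chord is √(r² − d²) = √(289), so the full chord is 34.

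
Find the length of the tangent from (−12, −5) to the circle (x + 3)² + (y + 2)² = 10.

4√5

With centre O = (−3, −2), |OP|² = 90 and r² = 10.
By the tangent–radius right angle, tangent length = √(|PO|² − r²) = √80 = 4√5.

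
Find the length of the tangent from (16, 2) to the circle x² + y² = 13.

√247

The centre is (0, 0) and r = √13. The square of the distance from P to the centre is 256 + 4 = 260.
By the tangent–radius right angle, tangent length = √(|PO|² − r²) = √247.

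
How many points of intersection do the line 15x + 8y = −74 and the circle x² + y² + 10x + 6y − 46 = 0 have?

Substituting the line into the circle gives 289x² + 2140x − 1020 = 0.
Δ = 4579600 − (−1179120) = 5758720.
Two real roots: the line is a secant.

2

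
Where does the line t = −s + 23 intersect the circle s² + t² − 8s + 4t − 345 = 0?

(6, 17) and (23, 0)

Substitute t = −s + 23:
2s² − 58s + 276 = 0  ⟹  s² − 29s + 138 = 0
s = 23 or s = 6, giving (23, 0) and (6, 17).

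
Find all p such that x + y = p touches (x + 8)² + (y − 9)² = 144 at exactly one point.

The line touches the circle iff its distance from (−8, 9) is 12:
|1·(−8) + 1·9 − p| / √2 = 12
|p − (1)| = 12√2.

p = 1 ± 12√2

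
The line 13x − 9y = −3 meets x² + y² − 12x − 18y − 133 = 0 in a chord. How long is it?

From the line, y = (3 + 13x)/9. Substituting:
250x² − 3000x − 11250 = 0  ⟹  x² − 12x − 45 = 0
x = 15 or x = −3, giving (15, 22) and (−3, −4).
|(15, 22) − (−3, −4)| = √((18)² + (26)²) = 10√10.

10√10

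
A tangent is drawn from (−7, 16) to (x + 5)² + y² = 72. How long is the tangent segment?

2√47

With centre O = (−5, 0), |OP|² = 260 and r² = 72.
The tangent meets the radius at right angles, so tangent² = |PO|² − r² = 260 − 72 = 188.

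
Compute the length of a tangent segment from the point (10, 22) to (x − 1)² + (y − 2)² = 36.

√445

Centre (1, 2), r² = 36. |PO|² = (9)² + (20)² = 481.
The tangent meets the radius at right angles, so tangent² = |PO|² − r² = 481 − 36 = 445.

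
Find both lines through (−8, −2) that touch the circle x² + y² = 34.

5x − 3y = −34 and 3x + 5y = −34

Let a tangent through (−8, −2) have slope m. Its distance from (0, 0) must equal √34:
(8m − (2))² = 34(m² + 1)
15m² − 16m − 15 = 0, so m = 5/3 or m = −3/5.
Through (−8, −2) these give 5x − 3y = −34 and 3x + 5y = −34.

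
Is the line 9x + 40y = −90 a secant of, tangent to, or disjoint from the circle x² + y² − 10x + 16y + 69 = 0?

disjoint

d² = (9·5 + 40·(−8) − (−90))²/1681 = 34225/1681; r² = 20.
Since d² > r², the line lies outside the circle.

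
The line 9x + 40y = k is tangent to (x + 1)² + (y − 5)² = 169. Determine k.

The line touches the circle iff its distance from (−1, 5) is 13:
|9·(−1) + 40·5 − k| / √1681 = 13
|k − (191)| = 13·41, so k = 724 or k = −342.

k = −342 or k = 724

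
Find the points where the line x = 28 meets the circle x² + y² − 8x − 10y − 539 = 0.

The line gives x = 28. Substituting into the circle:
y² − 10y + 21 = 0
y = 7 or y = 3, giving (28, 7) and (28, 3).

(28, 3) and (28, 7)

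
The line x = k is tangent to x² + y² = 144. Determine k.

k = −12 or k = 12

Tangency holds when the distance from the centre (0, 0) to the line equals the radius 12:
|1·0 + 0·0 − k| / √1 = 12
|k| = 12, so k = 12 or k = −12.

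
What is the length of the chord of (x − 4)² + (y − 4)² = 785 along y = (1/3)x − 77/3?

5√10

The distance from (4, 4) to the line is 85/√10, and r² = 785.
Half the chord is √(r² − d²) = √(125/2), so the full chord is 5√10.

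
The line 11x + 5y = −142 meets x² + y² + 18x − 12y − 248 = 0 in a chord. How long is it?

3√146

Substitute y = (−142 − 11x)/5:
146x² + 4234x + 22484 = 0  ⟹  x² + 29x + 154 = 0
x = −7 or x = −22, giving (−7, −13) and (−22, 20).
|(−7, −13) − (−22, 20)| = √((15)² + (−33)²) = 3√146.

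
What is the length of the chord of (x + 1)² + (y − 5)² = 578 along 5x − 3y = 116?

2√34

From the line, y = (−116 + 5x)/3. Substituting:
34x² − 1292x + 11968 = 0  ⟹  x² − 38x + 352 = 0
x = 22 or x = 16, giving (22, −2) and (16, −12).
Chord length = distance between (22, −2) and (16, −12) = √136 = 2√34.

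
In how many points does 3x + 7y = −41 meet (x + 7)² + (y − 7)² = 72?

0

d² = (3·(−7) + 7·7 − (−41))²/58 = 4761/58; r² = 72.
Since d² > r², the line lies outside the circle.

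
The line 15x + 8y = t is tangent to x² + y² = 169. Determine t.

t = −221 or t = 221

The line touches the circle iff its distance from (0, 0) is 13:
|15·0 + 8·0 − t| / √289 = 13
|t| = 13·17, so t = 221 or t = −221.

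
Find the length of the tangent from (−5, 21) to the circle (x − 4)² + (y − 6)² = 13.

√293

The centre is (4, 6) and r = √13. The square of the distance from P to the centre is 81 + 225 = 306.
The tangent meets the radius at right angles, so tangent² = |PO|² − r² = 306 − 13 = 293.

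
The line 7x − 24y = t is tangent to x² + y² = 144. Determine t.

Tangency holds when the distance from the centre (0, 0) to the line equals the radius 12:
|7·0 − 24·0 − t| / √625 = 12
|t| = 12·25, so t = 300 or t = −300.

t = −300 or t = 300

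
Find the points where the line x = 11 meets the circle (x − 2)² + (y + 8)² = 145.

The line gives x = 11. Substituting into the circle:
y² + 16y = 0
y = 0 or y = −16, giving (11, 0) and (11, −16).

(11, −16) and (11, 0)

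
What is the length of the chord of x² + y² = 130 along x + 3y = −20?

6√10

Express y = (−20 − x)/3 and substitute into the circle:
10x² + 40x − 770 = 0  ⟹  x² + 4x − 77 = 0
x = 7 or x = −11, giving (7, −9) and (−11, −3).
|(7, −9) − (−11, −3)| = √((18)² + (−6)²) = 6√10.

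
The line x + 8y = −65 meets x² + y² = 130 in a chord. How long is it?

Centre (0, 0), r² = 130. Perpendicular distance d from centre to line = |65| / √65 = 65/√65.
Chord = 2√(r² − d²) = 2·√(65) = 2√65.

2√65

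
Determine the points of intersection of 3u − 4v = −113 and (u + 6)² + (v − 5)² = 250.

(−19, 14) and (−11, 20)

Substitute v = (113 + 3u)/4:
25u² + 750u + 5225 = 0  ⟹  u² + 30u + 209 = 0
u = −11 or u = −19, giving (−11, 20) and (−19, 14).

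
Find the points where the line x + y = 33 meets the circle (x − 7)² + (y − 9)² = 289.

From the line, y = −x + 33. Substituting:
2x² − 62x + 336 = 0  ⟹  x² − 31x + 168 = 0
x = 24 or x = 7, giving (24, 9) and (7, 26).

(7, 26) and (24, 9)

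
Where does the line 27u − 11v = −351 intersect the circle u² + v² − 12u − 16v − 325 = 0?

(−13, 0) and (−2, 27)

From the line, v = (351 + 27u)/11. Substituting:
850u² + 12750u + 22100 = 0  ⟹  u² + 15u + 26 = 0
u = −2 or u = −13, giving (−2, 27) and (−13, 0).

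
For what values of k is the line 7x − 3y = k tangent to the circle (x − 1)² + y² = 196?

k = 7 ± 14√58

The line touches the circle iff its distance from (1, 0) is 14:
|7·1 − 3·0 − k| / √58 = 14
|k − (7)| = 14√58.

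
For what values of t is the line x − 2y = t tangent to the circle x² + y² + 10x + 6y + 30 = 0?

The line touches the circle iff its distance from (−5, −3) is 2:
|1·(−5) − 2·(−3) − t| / √5 = 2
|t − (1)| = 2√5.

t = 1 ± 2√5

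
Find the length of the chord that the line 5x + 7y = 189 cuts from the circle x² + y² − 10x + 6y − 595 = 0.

Substitute y = (189 − 5x)/7:
74x² − 2590x + 14504 = 0  ⟹  x² − 35x + 196 = 0
x = 28 or x = 7, giving (28, 7) and (7, 22).
|(28, 7) − (7, 22)| = √((21)² + (−15)²) = 3√74.

3√74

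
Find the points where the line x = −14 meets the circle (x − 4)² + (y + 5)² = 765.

The line gives x = −14. Substituting into the circle:
y² + 10y − 416 = 0
y = 16 or y = −26, giving (−14, 16) and (−14, −26).

(−14, −26) and (−14, 16)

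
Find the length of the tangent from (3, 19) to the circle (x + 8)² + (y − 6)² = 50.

Centre (−8, 6), r² = 50. |PO|² = (11)² + (13)² = 290.
Power of the point: PT² = |PO|² − r² = 240, so PT = 4√15.

4√15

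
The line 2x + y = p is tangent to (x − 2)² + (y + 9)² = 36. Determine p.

p = −5 ± 6√5

The line touches the circle iff its distance from (2, −9) is 6:
|2·2 + 1·(−9) − p| / √5 = 6
|p − (−5)| = 6√5.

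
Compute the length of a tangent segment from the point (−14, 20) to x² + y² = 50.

The centre is (0, 0) and r = 5√2. The square of the distance from P to the centre is 196 + 400 = 596.
The tangent meets the radius at right angles, so tangent² = |PO|² − r² = 596 − 50 = 546.

√546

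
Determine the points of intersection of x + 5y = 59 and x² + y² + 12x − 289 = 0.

(−16, 15) and (9, 10)

Substitute y = (59 − x)/5:
26x² + 182x − 3744 = 0  ⟹  x² + 7x − 144 = 0
x = 9 or x = −16, giving (9, 10) and (−16, 15).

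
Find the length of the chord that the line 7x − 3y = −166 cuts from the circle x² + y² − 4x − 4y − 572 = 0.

Express y = (166 + 7x)/3 and substitute into the circle:
58x² + 2204x + 20416 = 0  ⟹  x² + 38x + 352 = 0
x = −16 or x = −22, giving (−16, 18) and (−22, 4).
Chord length = distance between (−16, 18) and (−22, 4) = √232 = 2√58.

2√58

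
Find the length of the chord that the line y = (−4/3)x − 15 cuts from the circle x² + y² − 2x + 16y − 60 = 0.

Centre (1, −8), r² = 125. Perpendicular distance d from centre to line = |25| / √25 = 25/√25.
Half the chord is √(r² − d²) = √(100), so the full chord is 20.

20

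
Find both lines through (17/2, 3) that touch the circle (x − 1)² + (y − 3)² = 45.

2x + y = 20 and 2x − y = 14

Let a tangent through (17/2, 3) have slope m. Its distance from (1, 3) must equal 3√5:
(−15/2m − (0))² = 45(m² + 1)
m² − 4 = 0, so m = −2 or m = 2.
With m = −2: 2x + y = 20. With m = 2: 2x − y = 14.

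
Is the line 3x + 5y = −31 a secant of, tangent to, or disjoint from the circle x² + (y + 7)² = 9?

Substituting the line into the circle gives 34x² − 24x − 209 = 0.
Discriminant = (−24)² − 4·34·(−209) = 29000 > 0.
Two real roots: the line is a secant.

secant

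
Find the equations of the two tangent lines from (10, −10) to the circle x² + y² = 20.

Write the tangent as mx − y + (−10 − m·(10)) = 0 and set its distance from the centre to 2√5:
[m·(−10) − (10)]² = 20(m² + 1)
2m² + 5m + 2 = 0, so m = −1/2 or m = −2.
With m = −1/2: x + 2y = −10. With m = −2: 2x + y = 10.

x + 2y = −10 and 2x + y = 10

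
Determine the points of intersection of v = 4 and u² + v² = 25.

Express v = 4 and substitute into the circle:
u² − 9 = 0
u = 3 or u = −3, giving (3, 4) and (−3, 4).

(−3, 4) and (3, 4)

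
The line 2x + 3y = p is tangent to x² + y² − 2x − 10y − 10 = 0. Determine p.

p = 17 ± 6√13

For a tangent, require d(centre, line) = r = 6.
|2·1 + 3·5 − p| / √13 = 6
|p − (17)| = 6√13.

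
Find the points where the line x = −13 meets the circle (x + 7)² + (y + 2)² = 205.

The line gives x = −13. Substituting into the circle:
y² + 4y − 165 = 0
y = 11 or y = −15, giving (−13, 11) and (−13, −15).

(−13, −15) and (−13, 11)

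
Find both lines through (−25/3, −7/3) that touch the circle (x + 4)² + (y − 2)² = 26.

x + 5y = −20 and 5x + y = −44

Let a tangent through (−25/3, −7/3) have slope m. Its distance from (−4, 2) must equal √26:
(13/3m − (13/3))² = 26(m² + 1)
5m² + 26m + 5 = 0, so m = −1/5 or m = −5.
With m = −1/5: x + 5y = −20. With m = −5: 5x + y = −44.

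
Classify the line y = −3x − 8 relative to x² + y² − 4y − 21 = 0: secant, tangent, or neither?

Centre (0, 2), r² = 25. Distance² from centre to line = (10)²/10 = 10.
Since d² < r², the line cuts the circle twice.

secant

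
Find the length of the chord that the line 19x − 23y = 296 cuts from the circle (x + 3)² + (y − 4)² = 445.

The distance from (−3, 4) to the line is 445/√890, and r² = 445.
Chord = 2√(r² − d²) = 2·√(445/2) = √890.

√890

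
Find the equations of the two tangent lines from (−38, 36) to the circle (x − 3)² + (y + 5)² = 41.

A line y − (36) = m(x − (−38)) is tangent when its distance from (3, −5) is √41:
(41m − (−41))² = 41(m² + 1)
20m² + 41m + 20 = 0, so m = −5/4 or m = −4/5.
Through (−38, 36) these give 5x + 4y = −46 and 4x + 5y = 28.

5x + 4y = −46 and 4x + 5y = 28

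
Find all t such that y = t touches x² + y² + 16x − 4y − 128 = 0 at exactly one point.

t = −12 or t = 16

For a tangent, require d(centre, line) = r = 14.
|0·(−8) + 1·2 − t| / √1 = 14
|t − (2)| = 14, so t = 16 or t = −12.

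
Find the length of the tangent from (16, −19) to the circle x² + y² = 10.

√607

The centre is (0, 0) and r = √10. The square of the distance from P to the centre is 256 + 361 = 617.
Power of the point: PT² = |PO|² − r² = 607, so PT = √607.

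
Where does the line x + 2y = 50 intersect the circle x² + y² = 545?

Express y = (50 − x)/2 and substitute into the circle:
5x² − 100x + 320 = 0  ⟹  x² − 20x + 64 = 0
x = 16 or x = 4, giving (16, 17) and (4, 23).

(4, 23) and (16, 17)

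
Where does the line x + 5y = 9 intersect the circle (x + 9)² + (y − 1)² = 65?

(−16, 5) and (−1, 2)

Substitute y = (9 − x)/5:
26x² + 442x + 416 = 0  ⟹  x² + 17x + 16 = 0
x = −1 or x = −16, giving (−1, 2) and (−16, 5).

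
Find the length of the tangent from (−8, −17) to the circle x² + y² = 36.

√317

With centre O = (0, 0), |OP|² = 353 and r² = 36.
Power of the point: PT² = |PO|² − r² = 317, so PT = √317.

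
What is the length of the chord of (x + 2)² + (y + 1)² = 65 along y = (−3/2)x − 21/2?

From the line, y = (−21 − 3x)/2. Substituting:
13x² + 130x + 117 = 0  ⟹  x² + 10x + 9 = 0
x = −1 or x = −9, giving (−1, −9) and (−9, 3).
|(−1, −9) − (−9, 3)| = √((8)² + (−12)²) = 4√13.

4√13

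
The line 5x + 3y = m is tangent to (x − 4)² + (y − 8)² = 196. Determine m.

m = 44 ± 14√34

The line touches the circle iff its distance from (4, 8) is 14:
|5·4 + 3·8 − m| / √34 = 14
|m − (44)| = 14√34.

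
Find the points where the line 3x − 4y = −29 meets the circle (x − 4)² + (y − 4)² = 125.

(−7, 2) and (9, 14)

Express y = (29 + 3x)/4 and substitute into the circle:
25x² − 50x − 1575 = 0  ⟹  x² − 2x − 63 = 0
x = 9 or x = −7, giving (9, 14) and (−7, 2).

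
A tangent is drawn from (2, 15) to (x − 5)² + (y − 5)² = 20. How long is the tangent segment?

The centre is (5, 5) and r = 2√5. The square of the distance from P to the centre is 9 + 100 = 109.
The tangent meets the radius at right angles, so tangent² = |PO|² − r² = 109 − 20 = 89.

√89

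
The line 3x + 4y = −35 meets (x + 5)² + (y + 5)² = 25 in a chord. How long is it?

10

The distance from (−5, −5) to the line is 0/√25, and r² = 25.
Half the chord is √(r² − d²) = √(25), so the full chord is 10.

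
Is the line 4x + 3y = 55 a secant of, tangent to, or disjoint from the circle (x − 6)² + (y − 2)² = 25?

tangent

d² = (4·6 + 3·2 − (55))²/25 = 25; r² = 25.
Since d² = r², the line is tangent.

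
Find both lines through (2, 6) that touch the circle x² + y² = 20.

2x + y = 10 and x − 2y = −10

A line y − (6) = m(x − (2)) is tangent when its distance from (0, 0) is 2√5:
[m·(−2) − (−6)]² = 20(m² + 1)
2m² + 3m − 2 = 0, so m = −2 or m = 1/2.
Through (2, 6) these give 2x + y = 10 and x − 2y = −10.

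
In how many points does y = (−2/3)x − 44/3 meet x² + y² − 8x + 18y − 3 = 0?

2

Substituting the line into the circle gives 13x² − 4x − 467 = 0.
Discriminant = (−4)² − 4·13·(−467) = 24300 > 0.
Two real roots: the line is a secant.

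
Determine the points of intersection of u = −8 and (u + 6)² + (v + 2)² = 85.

The line gives u = −8. Substituting into the circle:
v² + 4v − 77 = 0
v = 7 or v = −11, giving (−8, 7) and (−8, −11).

(−8, −11) and (−8, 7)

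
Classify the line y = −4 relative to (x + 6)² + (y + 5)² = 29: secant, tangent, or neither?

secant

Centre (−6, −5), r² = 29. Distance² from centre to line = (−1)² = 1.
Since d² < r², the line cuts the circle twice.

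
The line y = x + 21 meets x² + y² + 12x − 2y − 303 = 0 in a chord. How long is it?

Centre (−6, 1), r² = 340. Perpendicular distance d from centre to line = |14| / √2 = 14/√2.
Half the chord is √(r² − d²) = √(242), so the full chord is 22√2.

22√2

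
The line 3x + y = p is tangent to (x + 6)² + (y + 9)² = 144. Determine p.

p = −27 ± 12√10

The line touches the circle iff its distance from (−6, −9) is 12:
|3·(−6) + 1·(−9) − p| / √10 = 12
|p − (−27)| = 12√10.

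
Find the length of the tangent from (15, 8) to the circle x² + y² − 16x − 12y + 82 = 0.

The centre is (8, 6) and r = 3√2. The square of the distance from P to the centre is 49 + 4 = 53.
By the tangent–radius right angle, tangent length = √(|PO|² − r²) = √35.

√35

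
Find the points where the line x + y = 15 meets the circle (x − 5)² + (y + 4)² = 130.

From the line, y = −x + 15. Substituting:
2x² − 48x + 256 = 0  ⟹  x² − 24x + 128 = 0
x = 16 or x = 8, giving (16, −1) and (8, 7).

(8, 7) and (16, −1)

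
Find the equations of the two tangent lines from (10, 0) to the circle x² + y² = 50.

Let a tangent through (10, 0) have slope m. Its distance from (0, 0) must equal 5√2:
(−10m − (0))² = 50(m² + 1)
m² − 1 = 0, so m = −1 or m = 1.
Through (10, 0) these give x + y = 10 and x − y = 10.

x + y = 10 and x − y = 10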